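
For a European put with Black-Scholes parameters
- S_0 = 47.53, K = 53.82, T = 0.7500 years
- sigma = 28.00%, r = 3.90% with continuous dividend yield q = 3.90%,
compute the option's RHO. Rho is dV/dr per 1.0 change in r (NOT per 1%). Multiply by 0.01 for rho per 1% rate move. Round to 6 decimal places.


d1 = -0.3912952465; d2 = -0.6337823595
phi(d1) = 0.3695406548; exp(-qT) = 0.9711736407; exp(-rT) = 0.9711736407
N(-d2) = 0.7368885664
Rho = -K*T*exp(-rT)*N(-d2) = -53.8200 * 0.7500 * 0.9711736407 * 0.7368885664 = -28.887081

Answer: Rho = -28.887081


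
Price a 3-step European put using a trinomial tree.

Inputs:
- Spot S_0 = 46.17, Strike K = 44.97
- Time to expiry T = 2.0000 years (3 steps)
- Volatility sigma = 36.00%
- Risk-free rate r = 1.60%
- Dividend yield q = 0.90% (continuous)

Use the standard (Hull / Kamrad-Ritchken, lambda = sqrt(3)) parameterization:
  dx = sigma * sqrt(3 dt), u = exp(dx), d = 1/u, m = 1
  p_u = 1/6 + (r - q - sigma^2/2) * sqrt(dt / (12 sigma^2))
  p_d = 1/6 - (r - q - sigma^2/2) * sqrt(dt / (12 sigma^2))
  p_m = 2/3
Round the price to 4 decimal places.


Answer: Price = V(0,0) = 7.3990

Derivation:
dt = T/N = 0.666667; dx = sigma*sqrt(3*dt) = 0.509117
u = exp(dx) = 1.663821; d = 1/u = 0.601026
p_u = 0.128823, p_m = 0.666667, p_d = 0.204510
Discount per step: exp(-r*dt) = 0.989390
Stock lattice S(k, j) with j the centered position index:
  k=0: S(0,+0) = 46.1700
  k=1: S(1,-1) = 27.7494; S(1,+0) = 46.1700; S(1,+1) = 76.8186
  k=2: S(2,-2) = 16.6781; S(2,-1) = 27.7494; S(2,+0) = 46.1700; S(2,+1) = 76.8186; S(2,+2) = 127.8125
  k=3: S(3,-3) = 10.0240; S(3,-2) = 16.6781; S(3,-1) = 27.7494; S(3,+0) = 46.1700; S(3,+1) = 76.8186; S(3,+2) = 127.8125; S(3,+3) = 212.6571
Terminal payoffs V(N, j) = max(K - S_T, 0):
  V(3,-3) = 34.946026; V(3,-2) = 28.291900; V(3,-1) = 17.220624; V(3,+0) = 0.000000; V(3,+1) = 0.000000; V(3,+2) = 0.000000; V(3,+3) = 0.000000
Backward induction: V(k, j) = exp(-r*dt) * [p_u * V(k+1, j+1) + p_m * V(k+1, j) + p_d * V(k+1, j-1)]
  V(2,-2) = exp(-r*dt) * [p_u*17.220624 + p_m*28.291900 + p_d*34.946026] = 27.927014
  V(2,-1) = exp(-r*dt) * [p_u*0.000000 + p_m*17.220624 + p_d*28.291900] = 17.083196
  V(2,+0) = exp(-r*dt) * [p_u*0.000000 + p_m*0.000000 + p_d*17.220624] = 3.484423
  V(2,+1) = exp(-r*dt) * [p_u*0.000000 + p_m*0.000000 + p_d*0.000000] = 0.000000
  V(2,+2) = exp(-r*dt) * [p_u*0.000000 + p_m*0.000000 + p_d*0.000000] = 0.000000
  V(1,-1) = exp(-r*dt) * [p_u*3.484423 + p_m*17.083196 + p_d*27.927014] = 17.362830
  V(1,+0) = exp(-r*dt) * [p_u*0.000000 + p_m*3.484423 + p_d*17.083196] = 5.754918
  V(1,+1) = exp(-r*dt) * [p_u*0.000000 + p_m*0.000000 + p_d*3.484423] = 0.705039
  V(0,+0) = exp(-r*dt) * [p_u*0.705039 + p_m*5.754918 + p_d*17.362830] = 7.398965


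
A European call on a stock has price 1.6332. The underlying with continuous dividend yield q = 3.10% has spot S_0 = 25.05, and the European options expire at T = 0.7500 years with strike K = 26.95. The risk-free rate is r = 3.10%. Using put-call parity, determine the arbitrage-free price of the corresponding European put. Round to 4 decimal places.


Put-call parity: C - P = S_0 * exp(-qT) - K * exp(-rT).
S_0 * exp(-qT) = 25.0500 * 0.97701820 = 24.47430588
K * exp(-rT) = 26.9500 * 0.97701820 = 26.33064045
P = C - S*exp(-qT) + K*exp(-rT)
P = 1.6332 - 24.47430588 + 26.33064045 = 3.4895

Answer: Put price = 3.4895


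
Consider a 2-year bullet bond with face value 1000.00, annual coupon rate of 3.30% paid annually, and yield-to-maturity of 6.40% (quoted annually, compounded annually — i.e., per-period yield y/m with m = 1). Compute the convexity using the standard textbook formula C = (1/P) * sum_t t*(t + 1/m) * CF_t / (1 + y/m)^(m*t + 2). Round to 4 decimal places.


Answer: Convexity = 5.1838

Derivation:
Coupon per period c = face * coupon_rate / m = 33.000000
Periods per year m = 1; per-period yield y/m = 0.064000
Number of cashflows N = 2
Cashflows (t years, CF_t, discount factor 1/(1+y/m)^(m*t), PV):
  t = 1.0000: CF_t = 33.000000, DF = 0.939850, PV = 31.015038
  t = 2.0000: CF_t = 1033.000000, DF = 0.883317, PV = 912.466787
Price P = sum_t PV_t = 943.481825
Convexity numerator sum_t t*(t + 1/m) * CF_t / (1+y/m)^(m*t + 2):
  t = 1.0000: term = 54.792240
  t = 2.0000: term = 4835.986280
Convexity = (1/P) * sum = 4890.778519 / 943.481825 = 5.183755


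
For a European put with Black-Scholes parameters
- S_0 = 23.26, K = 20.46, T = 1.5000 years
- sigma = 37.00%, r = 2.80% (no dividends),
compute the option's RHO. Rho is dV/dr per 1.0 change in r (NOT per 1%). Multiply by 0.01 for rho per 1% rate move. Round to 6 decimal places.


Answer: Rho = -12.969307

Derivation:
d1 = 0.6023061066; d2 = 0.1491505042
phi(d1) = 0.3327629660; exp(-qT) = 1.0000000000; exp(-rT) = 0.9588697806
N(-d2) = 0.4407174375
Rho = -K*T*exp(-rT)*N(-d2) = -20.4600 * 1.5000 * 0.9588697806 * 0.4407174375 = -12.969307


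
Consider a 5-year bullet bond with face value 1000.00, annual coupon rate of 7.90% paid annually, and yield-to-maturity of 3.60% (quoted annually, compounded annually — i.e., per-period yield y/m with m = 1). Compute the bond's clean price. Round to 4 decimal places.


Answer: Price = 1193.5986

Derivation:
Coupon per period c = face * coupon_rate / m = 79.000000
Periods per year m = 1; per-period yield y/m = 0.036000
Number of cashflows N = 5
Cashflows (t years, CF_t, discount factor 1/(1+y/m)^(m*t), PV):
  t = 1.0000: CF_t = 79.000000, DF = 0.965251, PV = 76.254826
  t = 2.0000: CF_t = 79.000000, DF = 0.931709, PV = 73.605045
  t = 3.0000: CF_t = 79.000000, DF = 0.899333, PV = 71.047340
  t = 4.0000: CF_t = 79.000000, DF = 0.868082, PV = 68.578514
  t = 5.0000: CF_t = 1079.000000, DF = 0.837917, PV = 904.112904
Price P = sum_t PV_t = 1193.598629


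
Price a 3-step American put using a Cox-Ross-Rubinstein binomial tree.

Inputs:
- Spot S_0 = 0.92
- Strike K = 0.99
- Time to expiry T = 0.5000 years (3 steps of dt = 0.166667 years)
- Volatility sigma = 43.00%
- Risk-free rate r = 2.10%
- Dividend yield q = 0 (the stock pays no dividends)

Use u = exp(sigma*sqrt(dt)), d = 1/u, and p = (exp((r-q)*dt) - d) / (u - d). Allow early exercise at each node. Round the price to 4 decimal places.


Answer: Price = V(0,0) = 0.1542

Derivation:
dt = T/N = 0.166667
u = exp(sigma*sqrt(dt)) = 1.191898; d = 1/u = 0.838998
p = (exp((r-q)*dt) - d) / (u - d) = 0.466161
Discount per step: exp(-r*dt) = 0.996506
Stock lattice S(k, i) with i counting down-moves:
  k=0: S(0,0) = 0.9200
  k=1: S(1,0) = 1.0965; S(1,1) = 0.7719
  k=2: S(2,0) = 1.3070; S(2,1) = 0.9200; S(2,2) = 0.6476
  k=3: S(3,0) = 1.5578; S(3,1) = 1.0965; S(3,2) = 0.7719; S(3,3) = 0.5433
Terminal payoffs V(N, i) = max(K - S_T, 0):
  V(3,0) = 0.000000; V(3,1) = 0.000000; V(3,2) = 0.218122; V(3,3) = 0.446661
Backward induction: V(k, i) = exp(-r*dt) * [p * V(k+1, i) + (1-p) * V(k+1, i+1)]; then take max(V_cont, immediate exercise) for American.
  V(2,0) = exp(-r*dt) * [p*0.000000 + (1-p)*0.000000] = 0.000000; exercise = 0.000000; V(2,0) = max -> 0.000000
  V(2,1) = exp(-r*dt) * [p*0.000000 + (1-p)*0.218122] = 0.116035; exercise = 0.070000; V(2,1) = max -> 0.116035
  V(2,2) = exp(-r*dt) * [p*0.218122 + (1-p)*0.446661] = 0.338937; exercise = 0.342396; V(2,2) = max -> 0.342396
  V(1,0) = exp(-r*dt) * [p*0.000000 + (1-p)*0.116035] = 0.061728; exercise = 0.000000; V(1,0) = max -> 0.061728
  V(1,1) = exp(-r*dt) * [p*0.116035 + (1-p)*0.342396] = 0.236048; exercise = 0.218122; V(1,1) = max -> 0.236048
  V(0,0) = exp(-r*dt) * [p*0.061728 + (1-p)*0.236048] = 0.154246; exercise = 0.070000; V(0,0) = max -> 0.154246


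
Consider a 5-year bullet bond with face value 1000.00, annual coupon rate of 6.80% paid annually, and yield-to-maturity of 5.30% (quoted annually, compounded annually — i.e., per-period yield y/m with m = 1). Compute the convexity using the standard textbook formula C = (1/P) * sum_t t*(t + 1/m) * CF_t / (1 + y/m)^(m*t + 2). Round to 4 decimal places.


Coupon per period c = face * coupon_rate / m = 68.000000
Periods per year m = 1; per-period yield y/m = 0.053000
Number of cashflows N = 5
Cashflows (t years, CF_t, discount factor 1/(1+y/m)^(m*t), PV):
  t = 1.0000: CF_t = 68.000000, DF = 0.949668, PV = 64.577398
  t = 2.0000: CF_t = 68.000000, DF = 0.901869, PV = 61.327064
  t = 3.0000: CF_t = 68.000000, DF = 0.856475, PV = 58.240326
  t = 4.0000: CF_t = 68.000000, DF = 0.813367, PV = 55.308952
  t = 5.0000: CF_t = 1068.000000, DF = 0.772428, PV = 824.953362
Price P = sum_t PV_t = 1064.407101
Convexity numerator sum_t t*(t + 1/m) * CF_t / (1+y/m)^(m*t + 2):
  t = 1.0000: term = 116.480653
  t = 2.0000: term = 331.853711
  t = 3.0000: term = 630.301445
  t = 4.0000: term = 997.628118
  t = 5.0000: term = 22319.985551
Convexity = (1/P) * sum = 24396.249477 / 1064.407101 = 22.920036

Answer: Convexity = 22.9200


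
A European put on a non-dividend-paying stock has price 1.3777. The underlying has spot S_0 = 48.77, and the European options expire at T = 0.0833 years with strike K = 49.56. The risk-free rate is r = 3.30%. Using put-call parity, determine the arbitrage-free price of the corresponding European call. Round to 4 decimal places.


Put-call parity: C - P = S_0 * exp(-qT) - K * exp(-rT).
S_0 * exp(-qT) = 48.7700 * 1.00000000 = 48.77000000
K * exp(-rT) = 49.5600 * 0.99725487 = 49.42395159
C = P + S*exp(-qT) - K*exp(-rT)
C = 1.3777 + 48.77000000 - 49.42395159 = 0.7237

Answer: Call price = 0.7237


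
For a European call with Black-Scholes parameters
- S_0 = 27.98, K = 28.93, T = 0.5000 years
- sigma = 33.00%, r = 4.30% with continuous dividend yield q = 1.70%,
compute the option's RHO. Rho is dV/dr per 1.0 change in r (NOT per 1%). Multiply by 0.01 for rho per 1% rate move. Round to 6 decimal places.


Answer: Rho = 5.934142

Derivation:
d1 = 0.0292950065; d2 = -0.2040502313
phi(d1) = 0.3987711315; exp(-qT) = 0.9915360229; exp(-rT) = 0.9787294775
N(d2) = 0.4191571228
Rho = K*T*exp(-rT)*N(d2) = 28.9300 * 0.5000 * 0.9787294775 * 0.4191571228 = 5.934142


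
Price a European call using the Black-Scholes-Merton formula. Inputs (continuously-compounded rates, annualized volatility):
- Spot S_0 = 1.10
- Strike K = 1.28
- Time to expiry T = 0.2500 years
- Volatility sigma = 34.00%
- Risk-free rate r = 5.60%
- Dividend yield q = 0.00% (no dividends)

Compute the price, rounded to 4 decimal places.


d1 = (ln(S/K) + (r - q + 0.5*sigma^2) * T) / (sigma * sqrt(T)) = -0.72411705
d2 = d1 - sigma * sqrt(T) = -0.89411705
exp(-rT) = 0.98609754; exp(-qT) = 1.00000000
C = S_0 * exp(-qT) * N(d1) - K * exp(-rT) * N(d2)
N(d1) = 0.23449694; N(d2) = 0.18562963
C = 1.1000 * 1.00000000 * 0.23449694 - 1.2800 * 0.98609754 * 0.18562963 = 0.0236

Answer: Price = 0.0236


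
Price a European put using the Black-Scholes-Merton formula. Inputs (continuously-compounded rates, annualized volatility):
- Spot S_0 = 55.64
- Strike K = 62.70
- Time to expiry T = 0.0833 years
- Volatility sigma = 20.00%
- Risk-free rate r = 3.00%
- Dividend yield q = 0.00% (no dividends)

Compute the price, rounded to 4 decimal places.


Answer: Price = 6.9304

Derivation:
d1 = (ln(S/K) + (r - q + 0.5*sigma^2) * T) / (sigma * sqrt(T)) = -1.99735156
d2 = d1 - sigma * sqrt(T) = -2.05507504
exp(-rT) = 0.99750412; exp(-qT) = 1.00000000
P = K * exp(-rT) * N(-d2) - S_0 * exp(-qT) * N(-d1)
N(-d1) = 0.97710650; N(-d2) = 0.98006412
P = 62.7000 * 0.99750412 * 0.98006412 - 55.6400 * 1.00000000 * 0.97710650 = 6.9304


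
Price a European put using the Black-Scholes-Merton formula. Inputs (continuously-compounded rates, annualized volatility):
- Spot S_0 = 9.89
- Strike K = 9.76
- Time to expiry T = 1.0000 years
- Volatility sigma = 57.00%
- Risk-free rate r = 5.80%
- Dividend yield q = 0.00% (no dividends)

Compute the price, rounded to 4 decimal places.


d1 = (ln(S/K) + (r - q + 0.5*sigma^2) * T) / (sigma * sqrt(T)) = 0.40996797
d2 = d1 - sigma * sqrt(T) = -0.16003203
exp(-rT) = 0.94364995; exp(-qT) = 1.00000000
P = K * exp(-rT) * N(-d2) - S_0 * exp(-qT) * N(-d1)
N(-d1) = 0.34091472; N(-d2) = 0.56357208
P = 9.7600 * 0.94364995 * 0.56357208 - 9.8900 * 1.00000000 * 0.34091472 = 1.8189

Answer: Price = 1.8189


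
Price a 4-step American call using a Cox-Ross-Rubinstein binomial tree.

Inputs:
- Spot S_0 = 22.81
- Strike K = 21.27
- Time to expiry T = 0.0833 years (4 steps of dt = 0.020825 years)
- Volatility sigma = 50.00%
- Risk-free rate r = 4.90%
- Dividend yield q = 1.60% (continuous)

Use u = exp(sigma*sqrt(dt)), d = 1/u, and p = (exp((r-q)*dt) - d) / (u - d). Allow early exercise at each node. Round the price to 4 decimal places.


dt = T/N = 0.020825
u = exp(sigma*sqrt(dt)) = 1.074821; d = 1/u = 0.930387
p = (exp((r-q)*dt) - d) / (u - d) = 0.486729
Discount per step: exp(-r*dt) = 0.998980
Stock lattice S(k, i) with i counting down-moves:
  k=0: S(0,0) = 22.8100
  k=1: S(1,0) = 24.5167; S(1,1) = 21.2221
  k=2: S(2,0) = 26.3510; S(2,1) = 22.8100; S(2,2) = 19.7448
  k=3: S(3,0) = 28.3227; S(3,1) = 24.5167; S(3,2) = 21.2221; S(3,3) = 18.3703
  k=4: S(4,0) = 30.4418; S(4,1) = 26.3510; S(4,2) = 22.8100; S(4,3) = 19.7448; S(4,4) = 17.0915
Terminal payoffs V(N, i) = max(S_T - K, 0):
  V(4,0) = 9.171793; V(4,1) = 5.081040; V(4,2) = 1.540000; V(4,3) = 0.000000; V(4,4) = 0.000000
Backward induction: V(k, i) = exp(-r*dt) * [p * V(k+1, i) + (1-p) * V(k+1, i+1)]; then take max(V_cont, immediate exercise) for American.
  V(3,0) = exp(-r*dt) * [p*9.171793 + (1-p)*5.081040] = 7.064915; exercise = 7.052657; V(3,0) = max -> 7.064915
  V(3,1) = exp(-r*dt) * [p*5.081040 + (1-p)*1.540000] = 3.260198; exercise = 3.246672; V(3,1) = max -> 3.260198
  V(3,2) = exp(-r*dt) * [p*1.540000 + (1-p)*0.000000] = 0.748798; exercise = 0.000000; V(3,2) = max -> 0.748798
  V(3,3) = exp(-r*dt) * [p*0.000000 + (1-p)*0.000000] = 0.000000; exercise = 0.000000; V(3,3) = max -> 0.000000
  V(2,0) = exp(-r*dt) * [p*7.064915 + (1-p)*3.260198] = 5.106850; exercise = 5.081040; V(2,0) = max -> 5.106850
  V(2,1) = exp(-r*dt) * [p*3.260198 + (1-p)*0.748798] = 1.969159; exercise = 1.540000; V(2,1) = max -> 1.969159
  V(2,2) = exp(-r*dt) * [p*0.748798 + (1-p)*0.000000] = 0.364090; exercise = 0.000000; V(2,2) = max -> 0.364090
  V(1,0) = exp(-r*dt) * [p*5.106850 + (1-p)*1.969159] = 3.492798; exercise = 3.246672; V(1,0) = max -> 3.492798
  V(1,1) = exp(-r*dt) * [p*1.969159 + (1-p)*0.364090] = 1.144155; exercise = 0.000000; V(1,1) = max -> 1.144155
  V(0,0) = exp(-r*dt) * [p*3.492798 + (1-p)*1.144155] = 2.284975; exercise = 1.540000; V(0,0) = max -> 2.284975

Answer: Price = V(0,0) = 2.2850


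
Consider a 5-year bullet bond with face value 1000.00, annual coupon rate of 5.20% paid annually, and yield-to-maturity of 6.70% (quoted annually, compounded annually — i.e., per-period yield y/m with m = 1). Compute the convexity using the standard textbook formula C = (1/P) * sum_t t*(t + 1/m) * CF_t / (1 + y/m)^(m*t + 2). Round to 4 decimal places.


Answer: Convexity = 22.9492

Derivation:
Coupon per period c = face * coupon_rate / m = 52.000000
Periods per year m = 1; per-period yield y/m = 0.067000
Number of cashflows N = 5
Cashflows (t years, CF_t, discount factor 1/(1+y/m)^(m*t), PV):
  t = 1.0000: CF_t = 52.000000, DF = 0.937207, PV = 48.734770
  t = 2.0000: CF_t = 52.000000, DF = 0.878357, PV = 45.674574
  t = 3.0000: CF_t = 52.000000, DF = 0.823203, PV = 42.806536
  t = 4.0000: CF_t = 52.000000, DF = 0.771511, PV = 40.118590
  t = 5.0000: CF_t = 1052.000000, DF = 0.723066, PV = 760.665366
Price P = sum_t PV_t = 937.999837
Convexity numerator sum_t t*(t + 1/m) * CF_t / (1+y/m)^(m*t + 2):
  t = 1.0000: term = 85.613072
  t = 2.0000: term = 240.711543
  t = 3.0000: term = 451.193145
  t = 4.0000: term = 704.769048
  t = 5.0000: term = 20044.076822
Convexity = (1/P) * sum = 21526.363630 / 937.999837 = 22.949219


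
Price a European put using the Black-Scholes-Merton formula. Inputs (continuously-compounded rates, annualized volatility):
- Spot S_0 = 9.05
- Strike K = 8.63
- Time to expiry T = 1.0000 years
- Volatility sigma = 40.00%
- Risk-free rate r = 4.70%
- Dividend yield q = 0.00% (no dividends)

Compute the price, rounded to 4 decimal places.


d1 = (ln(S/K) + (r - q + 0.5*sigma^2) * T) / (sigma * sqrt(T)) = 0.43630063
d2 = d1 - sigma * sqrt(T) = 0.03630063
exp(-rT) = 0.95408740; exp(-qT) = 1.00000000
P = K * exp(-rT) * N(-d2) - S_0 * exp(-qT) * N(-d1)
N(-d1) = 0.33130931; N(-d2) = 0.48552132
P = 8.6300 * 0.95408740 * 0.48552132 - 9.0500 * 1.00000000 * 0.33130931 = 0.9993

Answer: Price = 0.9993


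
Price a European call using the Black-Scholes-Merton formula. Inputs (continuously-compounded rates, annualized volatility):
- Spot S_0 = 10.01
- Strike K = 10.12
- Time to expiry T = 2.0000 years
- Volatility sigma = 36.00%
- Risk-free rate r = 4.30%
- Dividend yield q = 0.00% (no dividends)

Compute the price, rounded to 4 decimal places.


d1 = (ln(S/K) + (r - q + 0.5*sigma^2) * T) / (sigma * sqrt(T)) = 0.40201167
d2 = d1 - sigma * sqrt(T) = -0.10710521
exp(-rT) = 0.91759423; exp(-qT) = 1.00000000
C = S_0 * exp(-qT) * N(d1) - K * exp(-rT) * N(d2)
N(d1) = 0.65616228; N(d2) = 0.45735276
C = 10.0100 * 1.00000000 * 0.65616228 - 10.1200 * 0.91759423 * 0.45735276 = 2.3212

Answer: Price = 2.3212


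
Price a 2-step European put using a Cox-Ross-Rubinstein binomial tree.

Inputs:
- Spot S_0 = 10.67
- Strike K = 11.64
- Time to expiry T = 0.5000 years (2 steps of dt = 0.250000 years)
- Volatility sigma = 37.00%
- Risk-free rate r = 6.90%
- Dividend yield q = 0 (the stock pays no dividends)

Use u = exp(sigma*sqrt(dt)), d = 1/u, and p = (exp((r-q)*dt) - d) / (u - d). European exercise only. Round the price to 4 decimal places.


dt = T/N = 0.250000
u = exp(sigma*sqrt(dt)) = 1.203218; d = 1/u = 0.831104
p = (exp((r-q)*dt) - d) / (u - d) = 0.500640
Discount per step: exp(-r*dt) = 0.982898
Stock lattice S(k, i) with i counting down-moves:
  k=0: S(0,0) = 10.6700
  k=1: S(1,0) = 12.8383; S(1,1) = 8.8679
  k=2: S(2,0) = 15.4473; S(2,1) = 10.6700; S(2,2) = 7.3701
Terminal payoffs V(N, i) = max(K - S_T, 0):
  V(2,0) = 0.000000; V(2,1) = 0.970000; V(2,2) = 4.269865
Backward induction: V(k, i) = exp(-r*dt) * [p * V(k+1, i) + (1-p) * V(k+1, i+1)].
  V(1,0) = exp(-r*dt) * [p*0.000000 + (1-p)*0.970000] = 0.476095
  V(1,1) = exp(-r*dt) * [p*0.970000 + (1-p)*4.269865] = 2.573049
  V(0,0) = exp(-r*dt) * [p*0.476095 + (1-p)*2.573049] = 1.497179

Answer: Price = V(0,0) = 1.4972


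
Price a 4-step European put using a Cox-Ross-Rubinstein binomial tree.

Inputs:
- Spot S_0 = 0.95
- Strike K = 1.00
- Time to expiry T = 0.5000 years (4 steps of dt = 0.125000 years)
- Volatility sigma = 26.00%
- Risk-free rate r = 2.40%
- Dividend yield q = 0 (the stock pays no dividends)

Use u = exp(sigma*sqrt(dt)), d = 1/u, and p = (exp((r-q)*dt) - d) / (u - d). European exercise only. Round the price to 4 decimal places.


dt = T/N = 0.125000
u = exp(sigma*sqrt(dt)) = 1.096281; d = 1/u = 0.912175
p = (exp((r-q)*dt) - d) / (u - d) = 0.493355
Discount per step: exp(-r*dt) = 0.997004
Stock lattice S(k, i) with i counting down-moves:
  k=0: S(0,0) = 0.9500
  k=1: S(1,0) = 1.0415; S(1,1) = 0.8666
  k=2: S(2,0) = 1.1417; S(2,1) = 0.9500; S(2,2) = 0.7905
  k=3: S(3,0) = 1.2517; S(3,1) = 1.0415; S(3,2) = 0.8666; S(3,3) = 0.7210
  k=4: S(4,0) = 1.3722; S(4,1) = 1.1417; S(4,2) = 0.9500; S(4,3) = 0.7905; S(4,4) = 0.6577
Terminal payoffs V(N, i) = max(K - S_T, 0):
  V(4,0) = 0.000000; V(4,1) = 0.000000; V(4,2) = 0.050000; V(4,3) = 0.209541; V(4,4) = 0.342288
Backward induction: V(k, i) = exp(-r*dt) * [p * V(k+1, i) + (1-p) * V(k+1, i+1)].
  V(3,0) = exp(-r*dt) * [p*0.000000 + (1-p)*0.000000] = 0.000000
  V(3,1) = exp(-r*dt) * [p*0.000000 + (1-p)*0.050000] = 0.025256
  V(3,2) = exp(-r*dt) * [p*0.050000 + (1-p)*0.209541] = 0.130439
  V(3,3) = exp(-r*dt) * [p*0.209541 + (1-p)*0.342288] = 0.275968
  V(2,0) = exp(-r*dt) * [p*0.000000 + (1-p)*0.025256] = 0.012758
  V(2,1) = exp(-r*dt) * [p*0.025256 + (1-p)*0.130439] = 0.078311
  V(2,2) = exp(-r*dt) * [p*0.130439 + (1-p)*0.275968] = 0.203559
  V(1,0) = exp(-r*dt) * [p*0.012758 + (1-p)*0.078311] = 0.045832
  V(1,1) = exp(-r*dt) * [p*0.078311 + (1-p)*0.203559] = 0.141343
  V(0,0) = exp(-r*dt) * [p*0.045832 + (1-p)*0.141343] = 0.093940

Answer: Price = V(0,0) = 0.0939


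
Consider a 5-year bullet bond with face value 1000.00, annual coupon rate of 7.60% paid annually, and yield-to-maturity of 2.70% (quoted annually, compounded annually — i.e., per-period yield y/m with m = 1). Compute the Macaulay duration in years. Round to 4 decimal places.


Coupon per period c = face * coupon_rate / m = 76.000000
Periods per year m = 1; per-period yield y/m = 0.027000
Number of cashflows N = 5
Cashflows (t years, CF_t, discount factor 1/(1+y/m)^(m*t), PV):
  t = 1.0000: CF_t = 76.000000, DF = 0.973710, PV = 74.001947
  t = 2.0000: CF_t = 76.000000, DF = 0.948111, PV = 72.056424
  t = 3.0000: CF_t = 76.000000, DF = 0.923185, PV = 70.162049
  t = 4.0000: CF_t = 76.000000, DF = 0.898914, PV = 68.317477
  t = 5.0000: CF_t = 1076.000000, DF = 0.875282, PV = 941.802965
Price P = sum_t PV_t = 1226.340862
Macaulay numerator sum_t t * PV_t:
  t * PV_t at t = 1.0000: 74.001947
  t * PV_t at t = 2.0000: 144.112848
  t * PV_t at t = 3.0000: 210.486146
  t * PV_t at t = 4.0000: 273.269907
  t * PV_t at t = 5.0000: 4709.014825
Macaulay duration D = (sum_t t * PV_t) / P = 5410.885673 / 1226.340862 = 4.412220

Answer: Macaulay duration = 4.4122 years


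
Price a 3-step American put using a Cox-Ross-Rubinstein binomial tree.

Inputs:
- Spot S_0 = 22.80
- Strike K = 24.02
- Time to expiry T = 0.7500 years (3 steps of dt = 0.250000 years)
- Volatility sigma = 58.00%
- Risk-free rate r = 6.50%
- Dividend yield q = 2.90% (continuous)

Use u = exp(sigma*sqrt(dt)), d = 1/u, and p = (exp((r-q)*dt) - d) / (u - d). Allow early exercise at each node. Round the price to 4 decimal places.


Answer: Price = V(0,0) = 5.1966

Derivation:
dt = T/N = 0.250000
u = exp(sigma*sqrt(dt)) = 1.336427; d = 1/u = 0.748264
p = (exp((r-q)*dt) - d) / (u - d) = 0.443375
Discount per step: exp(-r*dt) = 0.983881
Stock lattice S(k, i) with i counting down-moves:
  k=0: S(0,0) = 22.8000
  k=1: S(1,0) = 30.4705; S(1,1) = 17.0604
  k=2: S(2,0) = 40.7217; S(2,1) = 22.8000; S(2,2) = 12.7657
  k=3: S(3,0) = 54.4216; S(3,1) = 30.4705; S(3,2) = 17.0604; S(3,3) = 9.5521
Terminal payoffs V(N, i) = max(K - S_T, 0):
  V(3,0) = 0.000000; V(3,1) = 0.000000; V(3,2) = 6.959591; V(3,3) = 14.467905
Backward induction: V(k, i) = exp(-r*dt) * [p * V(k+1, i) + (1-p) * V(k+1, i+1)]; then take max(V_cont, immediate exercise) for American.
  V(2,0) = exp(-r*dt) * [p*0.000000 + (1-p)*0.000000] = 0.000000; exercise = 0.000000; V(2,0) = max -> 0.000000
  V(2,1) = exp(-r*dt) * [p*0.000000 + (1-p)*6.959591] = 3.811442; exercise = 1.220000; V(2,1) = max -> 3.811442
  V(2,2) = exp(-r*dt) * [p*6.959591 + (1-p)*14.467905] = 10.959363; exercise = 11.254317; V(2,2) = max -> 11.254317
  V(1,0) = exp(-r*dt) * [p*0.000000 + (1-p)*3.811442] = 2.087348; exercise = 0.000000; V(1,0) = max -> 2.087348
  V(1,1) = exp(-r*dt) * [p*3.811442 + (1-p)*11.254317] = 7.826121; exercise = 6.959591; V(1,1) = max -> 7.826121
  V(0,0) = exp(-r*dt) * [p*2.087348 + (1-p)*7.826121] = 5.196560; exercise = 1.220000; V(0,0) = max -> 5.196560


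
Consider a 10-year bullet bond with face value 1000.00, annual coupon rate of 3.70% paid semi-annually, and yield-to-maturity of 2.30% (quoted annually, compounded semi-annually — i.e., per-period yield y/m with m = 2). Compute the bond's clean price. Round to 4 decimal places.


Coupon per period c = face * coupon_rate / m = 18.500000
Periods per year m = 2; per-period yield y/m = 0.011500
Number of cashflows N = 20
Cashflows (t years, CF_t, discount factor 1/(1+y/m)^(m*t), PV):
  t = 0.5000: CF_t = 18.500000, DF = 0.988631, PV = 18.289669
  t = 1.0000: CF_t = 18.500000, DF = 0.977391, PV = 18.081729
  t = 1.5000: CF_t = 18.500000, DF = 0.966279, PV = 17.876153
  t = 2.0000: CF_t = 18.500000, DF = 0.955293, PV = 17.672915
  t = 2.5000: CF_t = 18.500000, DF = 0.944432, PV = 17.471987
  t = 3.0000: CF_t = 18.500000, DF = 0.933694, PV = 17.273343
  t = 3.5000: CF_t = 18.500000, DF = 0.923079, PV = 17.076958
  t = 4.0000: CF_t = 18.500000, DF = 0.912584, PV = 16.882806
  t = 4.5000: CF_t = 18.500000, DF = 0.902209, PV = 16.690861
  t = 5.0000: CF_t = 18.500000, DF = 0.891951, PV = 16.501099
  t = 5.5000: CF_t = 18.500000, DF = 0.881810, PV = 16.313493
  t = 6.0000: CF_t = 18.500000, DF = 0.871785, PV = 16.128021
  t = 6.5000: CF_t = 18.500000, DF = 0.861873, PV = 15.944658
  t = 7.0000: CF_t = 18.500000, DF = 0.852075, PV = 15.763379
  t = 7.5000: CF_t = 18.500000, DF = 0.842387, PV = 15.584161
  t = 8.0000: CF_t = 18.500000, DF = 0.832810, PV = 15.406981
  t = 8.5000: CF_t = 18.500000, DF = 0.823341, PV = 15.231815
  t = 9.0000: CF_t = 18.500000, DF = 0.813981, PV = 15.058640
  t = 9.5000: CF_t = 18.500000, DF = 0.804726, PV = 14.887435
  t = 10.0000: CF_t = 1018.500000, DF = 0.795577, PV = 810.295247
Price P = sum_t PV_t = 1124.431348

Answer: Price = 1124.4313


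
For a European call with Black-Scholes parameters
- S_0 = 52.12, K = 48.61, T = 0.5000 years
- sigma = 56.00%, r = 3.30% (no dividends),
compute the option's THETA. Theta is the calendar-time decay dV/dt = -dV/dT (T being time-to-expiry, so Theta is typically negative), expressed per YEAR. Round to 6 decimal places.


Answer: Theta = -8.353303

Derivation:
d1 = 0.4157269695; d2 = 0.0197471721
phi(d1) = 0.3659154476; exp(-qT) = 1.0000000000; exp(-rT) = 0.9836353794
Theta = -S*exp(-qT)*phi(d1)*sigma/(2*sqrt(T)) - r*K*exp(-rT)*N(d2) + q*S*exp(-qT)*N(d1)
N(d1) = 0.6611950980; N(d2) = 0.5078774699; sqrt(T) = 0.7071067812
Term 1 = -52.1200 * 1.0000000000 * 0.3659154476 * 0.5600 / (2 * 0.7071067812) = -7.5519339060
Term 2 = -0.0330 * 48.6100 * 0.9836353794 * 0.5078774699 = -0.8013692051
Term 3 = 0 (no dividend yield, q = 0)
Theta = -7.5519339060 + (-0.8013692051) + (0.0000000000) = -8.353303


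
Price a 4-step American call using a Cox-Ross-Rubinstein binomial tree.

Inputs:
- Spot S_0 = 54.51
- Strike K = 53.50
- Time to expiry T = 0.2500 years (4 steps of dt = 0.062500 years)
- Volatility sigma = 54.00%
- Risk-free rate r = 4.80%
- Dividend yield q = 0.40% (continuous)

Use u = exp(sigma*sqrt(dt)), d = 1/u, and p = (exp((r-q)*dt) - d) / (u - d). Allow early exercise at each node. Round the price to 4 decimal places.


dt = T/N = 0.062500
u = exp(sigma*sqrt(dt)) = 1.144537; d = 1/u = 0.873716
p = (exp((r-q)*dt) - d) / (u - d) = 0.476469
Discount per step: exp(-r*dt) = 0.997004
Stock lattice S(k, i) with i counting down-moves:
  k=0: S(0,0) = 54.5100
  k=1: S(1,0) = 62.3887; S(1,1) = 47.6263
  k=2: S(2,0) = 71.4062; S(2,1) = 54.5100; S(2,2) = 41.6118
  k=3: S(3,0) = 81.7270; S(3,1) = 62.3887; S(3,2) = 47.6263; S(3,3) = 36.3569
  k=4: S(4,0) = 93.5395; S(4,1) = 71.4062; S(4,2) = 54.5100; S(4,3) = 41.6118; S(4,4) = 31.7656
Terminal payoffs V(N, i) = max(S_T - K, 0):
  V(4,0) = 40.039534; V(4,1) = 17.906162; V(4,2) = 1.010000; V(4,3) = 0.000000; V(4,4) = 0.000000
Backward induction: V(k, i) = exp(-r*dt) * [p * V(k+1, i) + (1-p) * V(k+1, i+1)]; then take max(V_cont, immediate exercise) for American.
  V(3,0) = exp(-r*dt) * [p*40.039534 + (1-p)*17.906162] = 28.366810; exercise = 28.226979; V(3,0) = max -> 28.366810
  V(3,1) = exp(-r*dt) * [p*17.906162 + (1-p)*1.010000] = 9.033364; exercise = 8.888700; V(3,1) = max -> 9.033364
  V(3,2) = exp(-r*dt) * [p*1.010000 + (1-p)*0.000000] = 0.479793; exercise = 0.000000; V(3,2) = max -> 0.479793
  V(3,3) = exp(-r*dt) * [p*0.000000 + (1-p)*0.000000] = 0.000000; exercise = 0.000000; V(3,3) = max -> 0.000000
  V(2,0) = exp(-r*dt) * [p*28.366810 + (1-p)*9.033364] = 18.190507; exercise = 17.906162; V(2,0) = max -> 18.190507
  V(2,1) = exp(-r*dt) * [p*9.033364 + (1-p)*0.479793] = 4.541663; exercise = 1.010000; V(2,1) = max -> 4.541663
  V(2,2) = exp(-r*dt) * [p*0.479793 + (1-p)*0.000000] = 0.227922; exercise = 0.000000; V(2,2) = max -> 0.227922
  V(1,0) = exp(-r*dt) * [p*18.190507 + (1-p)*4.541663] = 11.011835; exercise = 8.888700; V(1,0) = max -> 11.011835
  V(1,1) = exp(-r*dt) * [p*4.541663 + (1-p)*0.227922] = 2.276448; exercise = 0.000000; V(1,1) = max -> 2.276448
  V(0,0) = exp(-r*dt) * [p*11.011835 + (1-p)*2.276448] = 6.419306; exercise = 1.010000; V(0,0) = max -> 6.419306

Answer: Price = V(0,0) = 6.4193


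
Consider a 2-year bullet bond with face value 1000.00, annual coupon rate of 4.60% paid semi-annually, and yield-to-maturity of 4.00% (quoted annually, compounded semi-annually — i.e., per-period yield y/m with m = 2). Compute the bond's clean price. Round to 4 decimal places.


Answer: Price = 1011.4232

Derivation:
Coupon per period c = face * coupon_rate / m = 23.000000
Periods per year m = 2; per-period yield y/m = 0.020000
Number of cashflows N = 4
Cashflows (t years, CF_t, discount factor 1/(1+y/m)^(m*t), PV):
  t = 0.5000: CF_t = 23.000000, DF = 0.980392, PV = 22.549020
  t = 1.0000: CF_t = 23.000000, DF = 0.961169, PV = 22.106882
  t = 1.5000: CF_t = 23.000000, DF = 0.942322, PV = 21.673414
  t = 2.0000: CF_t = 1023.000000, DF = 0.923845, PV = 945.093871
Price P = sum_t PV_t = 1011.423186


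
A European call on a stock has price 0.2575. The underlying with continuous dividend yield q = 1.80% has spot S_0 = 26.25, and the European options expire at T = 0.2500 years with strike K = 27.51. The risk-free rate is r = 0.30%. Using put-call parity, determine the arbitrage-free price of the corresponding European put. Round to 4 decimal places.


Put-call parity: C - P = S_0 * exp(-qT) - K * exp(-rT).
S_0 * exp(-qT) = 26.2500 * 0.99551011 = 26.13214038
K * exp(-rT) = 27.5100 * 0.99925028 = 27.48937524
P = C - S*exp(-qT) + K*exp(-rT)
P = 0.2575 - 26.13214038 + 27.48937524 = 1.6147

Answer: Put price = 1.6147


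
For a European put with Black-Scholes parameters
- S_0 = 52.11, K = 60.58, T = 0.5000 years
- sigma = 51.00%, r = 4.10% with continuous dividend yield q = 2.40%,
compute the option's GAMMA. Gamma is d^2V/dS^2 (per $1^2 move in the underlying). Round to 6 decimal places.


d1 = -0.2137484990; d2 = -0.5743729574
phi(d1) = 0.3899320665; exp(-qT) = 0.9880717129; exp(-rT) = 0.9797086965
Gamma = exp(-qT) * phi(d1) / (S * sigma * sqrt(T)) = 0.9880717129 * 0.3899320665 / (52.1100 * 0.5100 * 0.7071067812) = 0.020502

Answer: Gamma = 0.020502


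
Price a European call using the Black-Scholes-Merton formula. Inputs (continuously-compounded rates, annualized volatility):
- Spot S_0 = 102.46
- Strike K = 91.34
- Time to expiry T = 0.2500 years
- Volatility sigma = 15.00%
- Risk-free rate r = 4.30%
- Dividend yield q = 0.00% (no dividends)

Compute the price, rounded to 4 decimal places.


Answer: Price = 12.2368

Derivation:
d1 = (ln(S/K) + (r - q + 0.5*sigma^2) * T) / (sigma * sqrt(T)) = 1.71261561
d2 = d1 - sigma * sqrt(T) = 1.63761561
exp(-rT) = 0.98930757; exp(-qT) = 1.00000000
C = S_0 * exp(-qT) * N(d1) - K * exp(-rT) * N(d2)
N(d1) = 0.95660836; N(d2) = 0.94924905
C = 102.4600 * 1.00000000 * 0.95660836 - 91.3400 * 0.98930757 * 0.94924905 = 12.2368


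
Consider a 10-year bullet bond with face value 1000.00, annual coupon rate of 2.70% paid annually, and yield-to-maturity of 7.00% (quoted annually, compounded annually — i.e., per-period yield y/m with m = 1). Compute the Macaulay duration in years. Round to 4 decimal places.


Answer: Macaulay duration = 8.6269 years

Derivation:
Coupon per period c = face * coupon_rate / m = 27.000000
Periods per year m = 1; per-period yield y/m = 0.070000
Number of cashflows N = 10
Cashflows (t years, CF_t, discount factor 1/(1+y/m)^(m*t), PV):
  t = 1.0000: CF_t = 27.000000, DF = 0.934579, PV = 25.233645
  t = 2.0000: CF_t = 27.000000, DF = 0.873439, PV = 23.582846
  t = 3.0000: CF_t = 27.000000, DF = 0.816298, PV = 22.040043
  t = 4.0000: CF_t = 27.000000, DF = 0.762895, PV = 20.598171
  t = 5.0000: CF_t = 27.000000, DF = 0.712986, PV = 19.250627
  t = 6.0000: CF_t = 27.000000, DF = 0.666342, PV = 17.991240
  t = 7.0000: CF_t = 27.000000, DF = 0.622750, PV = 16.814243
  t = 8.0000: CF_t = 27.000000, DF = 0.582009, PV = 15.714246
  t = 9.0000: CF_t = 27.000000, DF = 0.543934, PV = 14.686211
  t = 10.0000: CF_t = 1027.000000, DF = 0.508349, PV = 522.074723
Price P = sum_t PV_t = 697.985994
Macaulay numerator sum_t t * PV_t:
  t * PV_t at t = 1.0000: 25.233645
  t * PV_t at t = 2.0000: 47.165691
  t * PV_t at t = 3.0000: 66.120128
  t * PV_t at t = 4.0000: 82.392683
  t * PV_t at t = 5.0000: 96.253134
  t * PV_t at t = 6.0000: 107.947440
  t * PV_t at t = 7.0000: 117.699701
  t * PV_t at t = 8.0000: 125.713967
  t * PV_t at t = 9.0000: 132.175899
  t * PV_t at t = 10.0000: 5220.747230
Macaulay duration D = (sum_t t * PV_t) / P = 6021.449519 / 697.985994 = 8.626892


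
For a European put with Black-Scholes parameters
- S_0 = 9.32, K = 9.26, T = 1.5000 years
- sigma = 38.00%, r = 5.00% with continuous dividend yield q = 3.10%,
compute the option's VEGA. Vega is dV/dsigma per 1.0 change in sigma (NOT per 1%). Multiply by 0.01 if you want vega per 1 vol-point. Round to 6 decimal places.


d1 = 0.3078161600; d2 = -0.1575868912
phi(d1) = 0.3804829442; exp(-qT) = 0.9545645606; exp(-rT) = 0.9277434863
Vega = S * exp(-qT) * phi(d1) * sqrt(T) = 9.3200 * 0.9545645606 * 0.3804829442 * 1.2247448714 = 4.145740

Answer: Vega = 4.145740


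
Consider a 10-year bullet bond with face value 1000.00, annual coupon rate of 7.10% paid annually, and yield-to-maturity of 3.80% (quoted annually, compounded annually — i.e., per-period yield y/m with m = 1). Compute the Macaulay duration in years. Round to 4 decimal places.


Coupon per period c = face * coupon_rate / m = 71.000000
Periods per year m = 1; per-period yield y/m = 0.038000
Number of cashflows N = 10
Cashflows (t years, CF_t, discount factor 1/(1+y/m)^(m*t), PV):
  t = 1.0000: CF_t = 71.000000, DF = 0.963391, PV = 68.400771
  t = 2.0000: CF_t = 71.000000, DF = 0.928122, PV = 65.896696
  t = 3.0000: CF_t = 71.000000, DF = 0.894145, PV = 63.484293
  t = 4.0000: CF_t = 71.000000, DF = 0.861411, PV = 61.160205
  t = 5.0000: CF_t = 71.000000, DF = 0.829876, PV = 58.921200
  t = 6.0000: CF_t = 71.000000, DF = 0.799495, PV = 56.764162
  t = 7.0000: CF_t = 71.000000, DF = 0.770227, PV = 54.686090
  t = 8.0000: CF_t = 71.000000, DF = 0.742030, PV = 52.684095
  t = 9.0000: CF_t = 71.000000, DF = 0.714865, PV = 50.755390
  t = 10.0000: CF_t = 1071.000000, DF = 0.688694, PV = 737.591555
Price P = sum_t PV_t = 1270.344456
Macaulay numerator sum_t t * PV_t:
  t * PV_t at t = 1.0000: 68.400771
  t * PV_t at t = 2.0000: 131.793393
  t * PV_t at t = 3.0000: 190.452879
  t * PV_t at t = 4.0000: 244.640821
  t * PV_t at t = 5.0000: 294.605999
  t * PV_t at t = 6.0000: 340.584970
  t * PV_t at t = 7.0000: 382.802631
  t * PV_t at t = 8.0000: 421.472757
  t * PV_t at t = 9.0000: 456.798508
  t * PV_t at t = 10.0000: 7375.915551
Macaulay duration D = (sum_t t * PV_t) / P = 9907.468278 / 1270.344456 = 7.799041

Answer: Macaulay duration = 7.7990 years


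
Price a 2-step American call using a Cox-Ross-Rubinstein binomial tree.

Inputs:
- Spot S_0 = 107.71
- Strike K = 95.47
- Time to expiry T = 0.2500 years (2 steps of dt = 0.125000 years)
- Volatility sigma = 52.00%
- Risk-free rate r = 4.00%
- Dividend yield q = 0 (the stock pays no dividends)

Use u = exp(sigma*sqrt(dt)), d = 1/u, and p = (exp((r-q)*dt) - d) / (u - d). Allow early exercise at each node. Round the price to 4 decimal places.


dt = T/N = 0.125000
u = exp(sigma*sqrt(dt)) = 1.201833; d = 1/u = 0.832062
p = (exp((r-q)*dt) - d) / (u - d) = 0.467723
Discount per step: exp(-r*dt) = 0.995012
Stock lattice S(k, i) with i counting down-moves:
  k=0: S(0,0) = 107.7100
  k=1: S(1,0) = 129.4494; S(1,1) = 89.6214
  k=2: S(2,0) = 155.5766; S(2,1) = 107.7100; S(2,2) = 74.5706
Terminal payoffs V(N, i) = max(S_T - K, 0):
  V(2,0) = 60.106560; V(2,1) = 12.240000; V(2,2) = 0.000000
Backward induction: V(k, i) = exp(-r*dt) * [p * V(k+1, i) + (1-p) * V(k+1, i+1)]; then take max(V_cont, immediate exercise) for American.
  V(1,0) = exp(-r*dt) * [p*60.106560 + (1-p)*12.240000] = 34.455574; exercise = 33.979416; V(1,0) = max -> 34.455574
  V(1,1) = exp(-r*dt) * [p*12.240000 + (1-p)*0.000000] = 5.696374; exercise = 0.000000; V(1,1) = max -> 5.696374
  V(0,0) = exp(-r*dt) * [p*34.455574 + (1-p)*5.696374] = 19.052210; exercise = 12.240000; V(0,0) = max -> 19.052210

Answer: Price = V(0,0) = 19.0522


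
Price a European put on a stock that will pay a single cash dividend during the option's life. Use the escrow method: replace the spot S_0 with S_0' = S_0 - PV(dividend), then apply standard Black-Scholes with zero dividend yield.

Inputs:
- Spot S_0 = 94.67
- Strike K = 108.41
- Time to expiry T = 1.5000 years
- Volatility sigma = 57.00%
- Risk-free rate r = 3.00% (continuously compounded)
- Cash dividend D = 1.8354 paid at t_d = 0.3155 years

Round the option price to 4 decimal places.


PV(D) = D * exp(-r * t_d) = 1.8354 * 0.99057965 = 1.81810989
S_0' = S_0 - PV(D) = 94.6700 - 1.81810989 = 92.85189011
d1 = (ln(S_0'/K) + (r + sigma^2/2)*T) / (sigma*sqrt(T)) = 0.19160497
d2 = d1 - sigma*sqrt(T) = -0.50649960
exp(-rT) = 0.95599748
N(-d1) = 0.42402582; N(-d2) = 0.69374702
P = K * exp(-rT) * N(-d2) - S_0' * N(-d1) = 108.4100 * 0.95599748 * 0.69374702 - 92.85189011 * 0.42402582 = 32.5281

Answer: Price = 32.5281


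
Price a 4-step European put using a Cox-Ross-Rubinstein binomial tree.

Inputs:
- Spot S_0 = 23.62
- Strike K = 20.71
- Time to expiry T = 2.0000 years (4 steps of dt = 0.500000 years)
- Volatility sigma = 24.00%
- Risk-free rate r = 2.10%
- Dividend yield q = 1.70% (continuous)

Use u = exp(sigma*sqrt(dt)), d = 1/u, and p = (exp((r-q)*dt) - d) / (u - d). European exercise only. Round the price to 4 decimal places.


dt = T/N = 0.500000
u = exp(sigma*sqrt(dt)) = 1.184956; d = 1/u = 0.843913
p = (exp((r-q)*dt) - d) / (u - d) = 0.463545
Discount per step: exp(-r*dt) = 0.989555
Stock lattice S(k, i) with i counting down-moves:
  k=0: S(0,0) = 23.6200
  k=1: S(1,0) = 27.9887; S(1,1) = 19.9332
  k=2: S(2,0) = 33.1653; S(2,1) = 23.6200; S(2,2) = 16.8219
  k=3: S(3,0) = 39.2995; S(3,1) = 27.9887; S(3,2) = 19.9332; S(3,3) = 14.1962
  k=4: S(4,0) = 46.5681; S(4,1) = 33.1653; S(4,2) = 23.6200; S(4,3) = 16.8219; S(4,4) = 11.9804
Terminal payoffs V(N, i) = max(K - S_T, 0):
  V(4,0) = 0.000000; V(4,1) = 0.000000; V(4,2) = 0.000000; V(4,3) = 3.888084; V(4,4) = 8.729608
Backward induction: V(k, i) = exp(-r*dt) * [p * V(k+1, i) + (1-p) * V(k+1, i+1)].
  V(3,0) = exp(-r*dt) * [p*0.000000 + (1-p)*0.000000] = 0.000000
  V(3,1) = exp(-r*dt) * [p*0.000000 + (1-p)*0.000000] = 0.000000
  V(3,2) = exp(-r*dt) * [p*0.000000 + (1-p)*3.888084] = 2.063995
  V(3,3) = exp(-r*dt) * [p*3.888084 + (1-p)*8.729608] = 6.417602
  V(2,0) = exp(-r*dt) * [p*0.000000 + (1-p)*0.000000] = 0.000000
  V(2,1) = exp(-r*dt) * [p*0.000000 + (1-p)*2.063995] = 1.095674
  V(2,2) = exp(-r*dt) * [p*2.063995 + (1-p)*6.417602] = 4.353555
  V(1,0) = exp(-r*dt) * [p*0.000000 + (1-p)*1.095674] = 0.581640
  V(1,1) = exp(-r*dt) * [p*1.095674 + (1-p)*4.353555] = 2.813680
  V(0,0) = exp(-r*dt) * [p*0.581640 + (1-p)*2.813680] = 1.760446

Answer: Price = V(0,0) = 1.7604


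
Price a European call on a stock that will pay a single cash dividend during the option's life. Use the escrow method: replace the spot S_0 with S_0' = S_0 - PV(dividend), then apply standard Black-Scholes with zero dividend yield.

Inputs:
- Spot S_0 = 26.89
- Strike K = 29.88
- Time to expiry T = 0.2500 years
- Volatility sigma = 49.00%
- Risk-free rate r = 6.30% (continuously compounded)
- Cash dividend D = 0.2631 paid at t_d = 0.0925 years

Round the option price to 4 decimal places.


PV(D) = D * exp(-r * t_d) = 0.2631 * 0.99418945 = 0.26157124
S_0' = S_0 - PV(D) = 26.8900 - 0.26157124 = 26.62842876
d1 = (ln(S_0'/K) + (r + sigma^2/2)*T) / (sigma*sqrt(T)) = -0.28345904
d2 = d1 - sigma*sqrt(T) = -0.52845904
exp(-rT) = 0.98437338
N(d1) = 0.38841249; N(d2) = 0.29859038
C = S_0' * N(d1) - K * exp(-rT) * N(d2) = 26.62842876 * 0.38841249 - 29.8800 * 0.98437338 * 0.29859038 = 1.5604

Answer: Price = 1.5604


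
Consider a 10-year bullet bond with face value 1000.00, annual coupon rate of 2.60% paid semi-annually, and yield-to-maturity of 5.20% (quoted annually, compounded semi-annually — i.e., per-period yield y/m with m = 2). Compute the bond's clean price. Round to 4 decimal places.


Answer: Price = 799.2422

Derivation:
Coupon per period c = face * coupon_rate / m = 13.000000
Periods per year m = 2; per-period yield y/m = 0.026000
Number of cashflows N = 20
Cashflows (t years, CF_t, discount factor 1/(1+y/m)^(m*t), PV):
  t = 0.5000: CF_t = 13.000000, DF = 0.974659, PV = 12.670565
  t = 1.0000: CF_t = 13.000000, DF = 0.949960, PV = 12.349479
  t = 1.5000: CF_t = 13.000000, DF = 0.925887, PV = 12.036529
  t = 2.0000: CF_t = 13.000000, DF = 0.902424, PV = 11.731510
  t = 2.5000: CF_t = 13.000000, DF = 0.879555, PV = 11.434220
  t = 3.0000: CF_t = 13.000000, DF = 0.857266, PV = 11.144464
  t = 3.5000: CF_t = 13.000000, DF = 0.835542, PV = 10.862051
  t = 4.0000: CF_t = 13.000000, DF = 0.814369, PV = 10.586794
  t = 4.5000: CF_t = 13.000000, DF = 0.793732, PV = 10.318513
  t = 5.0000: CF_t = 13.000000, DF = 0.773618, PV = 10.057030
  t = 5.5000: CF_t = 13.000000, DF = 0.754013, PV = 9.802173
  t = 6.0000: CF_t = 13.000000, DF = 0.734906, PV = 9.553775
  t = 6.5000: CF_t = 13.000000, DF = 0.716282, PV = 9.311672
  t = 7.0000: CF_t = 13.000000, DF = 0.698131, PV = 9.075704
  t = 7.5000: CF_t = 13.000000, DF = 0.680440, PV = 8.845715
  t = 8.0000: CF_t = 13.000000, DF = 0.663197, PV = 8.621555
  t = 8.5000: CF_t = 13.000000, DF = 0.646390, PV = 8.403075
  t = 9.0000: CF_t = 13.000000, DF = 0.630010, PV = 8.190131
  t = 9.5000: CF_t = 13.000000, DF = 0.614045, PV = 7.982584
  t = 10.0000: CF_t = 1013.000000, DF = 0.598484, PV = 606.264627
Price P = sum_t PV_t = 799.242165
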